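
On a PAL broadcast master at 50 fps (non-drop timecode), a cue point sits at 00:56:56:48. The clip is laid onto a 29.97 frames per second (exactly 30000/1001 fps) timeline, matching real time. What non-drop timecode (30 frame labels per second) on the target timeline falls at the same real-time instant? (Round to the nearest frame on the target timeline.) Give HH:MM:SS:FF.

Source frame index: (0×3600 + 56×60 + 56) × 50 + 48 = 170848.
Real time: 170848 / (50) = 85424/25 s.
Target frame: (85424/25) × (30000/1001) = 102508800/1001 ≈ 102406.394 → 102406.
At 30 labels/s: frame 102406 → 00:56:53:16.

00:56:53:16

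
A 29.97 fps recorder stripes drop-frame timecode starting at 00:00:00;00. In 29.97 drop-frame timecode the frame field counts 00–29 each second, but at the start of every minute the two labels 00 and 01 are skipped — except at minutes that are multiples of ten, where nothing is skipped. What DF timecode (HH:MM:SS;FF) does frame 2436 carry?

Each 10-minute DF block holds 10 × 60 × 30 − 9 × 2 = 17982 frames. 2436 ÷ 17982 → 0 full blocks, remainder 2436.
Within the partial block the first minute is 1800 frames and each further minute 1798, so 1 further minute boundary passed. Total skipped labels = 18 × 0 + 2 × 1 = 2.
Non-drop label index = 2436 + 2 = 2438; at 30 labels/s that is 00:01:21:08, i.e. DF 00:01:21;08.

00:01:21;08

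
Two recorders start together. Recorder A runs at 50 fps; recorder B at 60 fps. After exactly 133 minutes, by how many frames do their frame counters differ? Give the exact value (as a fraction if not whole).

133 min = 7980 s.
A emits 50 × 7980 = 399000 frames; B emits 60 × 7980 = 478800.
Difference = 79800 frames; B is ahead of A.

79800 frames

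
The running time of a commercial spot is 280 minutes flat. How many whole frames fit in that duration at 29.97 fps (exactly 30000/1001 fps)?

280 min = 16800 s.
Frames = 16800 × 30000/1001 = 72000000/143 ≈ 503496.5035.
Complete frames: 503496.

503496 frames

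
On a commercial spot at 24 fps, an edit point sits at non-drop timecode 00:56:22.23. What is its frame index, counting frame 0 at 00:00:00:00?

Total seconds to the label: (0 × 3600 + 56 × 60 + 22) = 3382.
Frame index = 3382 × 24 + 23 = 81191.

frame 81191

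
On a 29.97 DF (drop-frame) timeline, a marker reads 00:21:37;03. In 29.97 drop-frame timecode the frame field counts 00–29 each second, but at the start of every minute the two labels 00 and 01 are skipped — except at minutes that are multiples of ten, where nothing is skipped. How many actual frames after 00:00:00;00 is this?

38875

As if non-drop at 30 labels/s: (0 × 3600 + 21 × 60 + 37) × 30 + 3 = 38913.
Minute boundaries passed: 21; those not divisible by 10: 21 − 2 = 19; dropped labels = 2 × 19 = 38.
Actual frame index = 38913 − 38 = 38875.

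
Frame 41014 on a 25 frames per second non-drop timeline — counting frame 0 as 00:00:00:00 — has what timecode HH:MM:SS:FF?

00:27:20:14

41014 ÷ 25 = 1640 full seconds, remainder 14 frames.
1640 s = 0 h 27 min 20 s.
Timecode: 00:27:20:14.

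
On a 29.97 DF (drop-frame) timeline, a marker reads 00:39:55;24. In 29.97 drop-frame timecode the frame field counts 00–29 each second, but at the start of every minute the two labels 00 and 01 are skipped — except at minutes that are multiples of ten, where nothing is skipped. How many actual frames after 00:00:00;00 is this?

Complete 10-minute blocks: 3, each 17982 frames → 53946.
Remaining 9 whole minutes in the current block: 1800 + 8 × 1798 = 16184 frames.
Within the current minute: 55 × 30 + 24 − 2 = 1672 (labels ;00/;01 skipped at this minute). Total = 53946 + 16184 + 1672 = 71802.

71802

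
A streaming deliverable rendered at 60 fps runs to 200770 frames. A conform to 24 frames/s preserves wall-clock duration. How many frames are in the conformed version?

80308 frames

Target frames = source frames × (target rate / source rate) = 200770 × (24)/(60) = 200770 × 2/5 = 80308.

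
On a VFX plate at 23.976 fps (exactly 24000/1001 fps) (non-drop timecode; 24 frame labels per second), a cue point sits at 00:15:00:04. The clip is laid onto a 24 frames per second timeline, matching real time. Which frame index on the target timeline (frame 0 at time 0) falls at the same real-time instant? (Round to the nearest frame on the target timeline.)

Source frame index: (0×3600 + 15×60 + 0) × 24 + 4 = 21604.
Real time: 21604 / (24000/1001) = 5406401/6000 s.
Target frame: (5406401/6000) × (24) = 5406401/250 ≈ 21625.604 → 21626.

frame 21626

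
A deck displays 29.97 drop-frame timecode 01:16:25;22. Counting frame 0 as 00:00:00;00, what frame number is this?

As if non-drop at 30 labels/s: (1 × 3600 + 16 × 60 + 25) × 30 + 22 = 137572.
Minute boundaries passed: 76; those not divisible by 10: 76 − 7 = 69; dropped labels = 2 × 69 = 138.
Actual frame index = 137572 − 138 = 137434.

137434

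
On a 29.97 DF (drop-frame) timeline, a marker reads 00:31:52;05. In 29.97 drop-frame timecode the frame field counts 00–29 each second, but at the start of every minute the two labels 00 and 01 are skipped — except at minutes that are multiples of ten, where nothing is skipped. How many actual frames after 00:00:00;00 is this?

57309

Complete 10-minute blocks: 3, each 17982 frames → 53946.
Remaining 1 whole minute in the current block: 1800 + 0 × 1798 = 1800 frames.
Within the current minute: 52 × 30 + 5 − 2 = 1563 (labels ;00/;01 skipped at this minute). Total = 53946 + 1800 + 1563 = 57309.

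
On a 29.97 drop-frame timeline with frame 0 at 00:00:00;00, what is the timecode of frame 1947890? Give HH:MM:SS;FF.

Each 10-minute DF block holds 10 × 60 × 30 − 9 × 2 = 17982 frames. 1947890 ÷ 17982 → 108 full blocks, remainder 5834.
Within the partial block the first minute is 1800 frames and each further minute 1798, so 3 further minute boundaries passed. Total skipped labels = 18 × 108 + 2 × 3 = 1950.
Non-drop label index = 1947890 + 1950 = 1949840; at 30 labels/s that is 18:03:14:20, i.e. DF 18:03:14;20.

18:03:14;20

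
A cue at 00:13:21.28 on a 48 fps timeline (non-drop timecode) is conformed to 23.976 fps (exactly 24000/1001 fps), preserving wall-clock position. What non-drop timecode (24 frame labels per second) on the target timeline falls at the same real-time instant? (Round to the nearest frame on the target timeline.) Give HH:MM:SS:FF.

00:13:20:19

Source frame index: (0×3600 + 13×60 + 21) × 48 + 28 = 38476.
Real time: 38476 / (48) = 9619/12 s.
Target frame: (9619/12) × (24000/1001) = 19238000/1001 ≈ 19218.781 → 19219.
At 24 labels/s: frame 19219 → 00:13:20:19.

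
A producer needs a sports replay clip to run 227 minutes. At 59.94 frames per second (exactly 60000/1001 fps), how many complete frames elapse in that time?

816383 frames

227 min = 13620 s.
Frames = 13620 × 60000/1001 = 817200000/1001 ≈ 816383.6164.
Complete frames: 816383.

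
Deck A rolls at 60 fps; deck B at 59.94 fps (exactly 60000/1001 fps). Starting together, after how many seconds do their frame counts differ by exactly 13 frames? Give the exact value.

13013/60 seconds

The gap grows by |60000/1001 − 60| = 60/1001 frames per second.
Time for a 13-frame gap: 13 ÷ (60/1001) = 13013/60 s.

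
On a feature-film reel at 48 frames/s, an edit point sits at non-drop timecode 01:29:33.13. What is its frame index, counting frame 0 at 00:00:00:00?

Total seconds to the label: (1 × 3600 + 29 × 60 + 33) = 5373.
Frame index = 5373 × 48 + 13 = 257917.

frame 257917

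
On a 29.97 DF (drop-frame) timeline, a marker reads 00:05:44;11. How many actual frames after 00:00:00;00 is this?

As if non-drop at 30 labels/s: (0 × 3600 + 5 × 60 + 44) × 30 + 11 = 10331.
Minute boundaries passed: 5; those not divisible by 10: 5 − 0 = 5; dropped labels = 2 × 5 = 10.
Actual frame index = 10331 − 10 = 10321.

10321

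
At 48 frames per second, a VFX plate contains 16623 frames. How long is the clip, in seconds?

Running time = 16623 / (48) = 346.3125 s.

346.3125 seconds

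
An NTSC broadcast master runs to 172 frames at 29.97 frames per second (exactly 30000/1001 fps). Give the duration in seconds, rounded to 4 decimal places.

Running time = 172 × 1001/30000 = 43043/7500 s ≈ 5.7391 s.

5.7391 seconds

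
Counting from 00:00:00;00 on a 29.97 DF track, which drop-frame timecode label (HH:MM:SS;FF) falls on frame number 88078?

Each 10-minute DF block holds 10 × 60 × 30 − 9 × 2 = 17982 frames. 88078 ÷ 17982 → 4 full blocks, remainder 16150.
Within the partial block the first minute is 1800 frames and each further minute 1798, so 8 further minute boundaries passed. Total skipped labels = 18 × 4 + 2 × 8 = 88.
Non-drop label index = 88078 + 88 = 88166; at 30 labels/s that is 00:48:58:26, i.e. DF 00:48:58;26.

00:48:58;26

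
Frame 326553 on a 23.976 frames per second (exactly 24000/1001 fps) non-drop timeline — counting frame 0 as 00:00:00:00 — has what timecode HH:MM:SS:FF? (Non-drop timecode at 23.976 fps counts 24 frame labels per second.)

03:46:46:09

326553 ÷ 24 = 13606 full seconds, remainder 9 frames.
13606 s = 3 h 46 min 46 s.
Timecode: 03:46:46:09.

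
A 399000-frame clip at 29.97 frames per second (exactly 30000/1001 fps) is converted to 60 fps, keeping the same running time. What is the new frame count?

Target frames = source frames × (target rate / source rate) = 399000 × (60)/(30000/1001) = 399000 × 1001/500 = 798798.

798798 frames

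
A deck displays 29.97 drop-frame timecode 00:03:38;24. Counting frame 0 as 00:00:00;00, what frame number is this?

6558

As if non-drop at 30 labels/s: (0 × 3600 + 3 × 60 + 38) × 30 + 24 = 6564.
Minute boundaries passed: 3; those not divisible by 10: 3 − 0 = 3; dropped labels = 2 × 3 = 6.
Actual frame index = 6564 − 6 = 6558.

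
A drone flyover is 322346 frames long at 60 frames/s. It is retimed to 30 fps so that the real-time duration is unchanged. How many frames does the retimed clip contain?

Target frames = source frames × (target rate / source rate) = 322346 × (30)/(60) = 322346 × 1/2 = 161173.

161173 frames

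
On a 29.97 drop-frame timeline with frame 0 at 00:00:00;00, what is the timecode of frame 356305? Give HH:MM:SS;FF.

03:18:08;23

Ten DF minutes hold 17982 frames, so frame 356305 lies in block 19 (frames 341658–359639) with 14647 frames into that block.
The block's first minute is 1800 frames and the rest 1798 each; 14647 frames reaches minute 8, so 19 × 18 + 8 × 2 = 358 labels have been skipped so far.
Adding those back, label number 356305 + 358 = 356663 at 30 labels/s is 11888 s + 23 f = 3 h 18 min 8 s frame 23, i.e. 03:18:08;23.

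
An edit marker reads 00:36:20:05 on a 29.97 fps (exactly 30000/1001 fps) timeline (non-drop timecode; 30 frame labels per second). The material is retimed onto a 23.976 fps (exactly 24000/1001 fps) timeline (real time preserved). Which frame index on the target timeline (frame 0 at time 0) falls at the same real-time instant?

Source frame index: (0×3600 + 36×60 + 20) × 30 + 5 = 65405.
Real time: 65405 / (30000/1001) = 13094081/6000 s.
Target frame: (13094081/6000) × (24000/1001) = 52324.

frame 52324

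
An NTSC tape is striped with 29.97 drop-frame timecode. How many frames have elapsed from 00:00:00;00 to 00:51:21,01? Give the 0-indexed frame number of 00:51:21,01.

Complete 10-minute blocks: 5, each 17982 frames → 89910.
Remaining 1 whole minute in the current block: 1800 + 0 × 1798 = 1800 frames.
Within the current minute: 21 × 30 + 1 − 2 = 629 (labels ;00/;01 skipped at this minute). Total = 89910 + 1800 + 629 = 92339.

92339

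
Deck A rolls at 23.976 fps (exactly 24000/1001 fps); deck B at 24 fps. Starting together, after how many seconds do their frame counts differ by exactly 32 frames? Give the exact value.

The gap grows by |24 − 24000/1001| = 24/1001 frames per second.
Time for a 32-frame gap: 32 ÷ (24/1001) = 4004/3 s.

4004/3 seconds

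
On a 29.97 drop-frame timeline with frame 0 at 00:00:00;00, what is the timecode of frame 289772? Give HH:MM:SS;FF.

02:41:08;22

Each 10-minute DF block holds 10 × 60 × 30 − 9 × 2 = 17982 frames. 289772 ÷ 17982 → 16 full blocks, remainder 2060.
Within the partial block the first minute is 1800 frames and each further minute 1798, so 1 further minute boundary passed. Total skipped labels = 18 × 16 + 2 × 1 = 290.
Non-drop label index = 289772 + 290 = 290062; at 30 labels/s that is 02:41:08:22, i.e. DF 02:41:08;22.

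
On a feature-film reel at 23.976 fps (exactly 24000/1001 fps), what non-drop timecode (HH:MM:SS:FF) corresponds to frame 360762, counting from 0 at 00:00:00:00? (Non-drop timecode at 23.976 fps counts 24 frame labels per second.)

04:10:31:18

360762 ÷ 24 = 15031 full seconds, remainder 18 frames.
15031 s = 4 h 10 min 31 s.
Timecode: 04:10:31:18.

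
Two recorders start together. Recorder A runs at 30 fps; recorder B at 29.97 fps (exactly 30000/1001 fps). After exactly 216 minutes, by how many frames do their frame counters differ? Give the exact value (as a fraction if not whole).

216 min = 12960 s.
A emits 30 × 12960 = 388800 frames; B emits 30000/1001 × 12960 = 388800000/1001.
Difference = 388800/1001 frames (≈ 388.4116); B is behind A.

388800/1001 frames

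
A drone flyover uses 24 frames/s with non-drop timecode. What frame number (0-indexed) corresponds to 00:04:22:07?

Total seconds to the label: (0 × 3600 + 4 × 60 + 22) = 262.
Frame index = 262 × 24 + 7 = 6295.

frame 6295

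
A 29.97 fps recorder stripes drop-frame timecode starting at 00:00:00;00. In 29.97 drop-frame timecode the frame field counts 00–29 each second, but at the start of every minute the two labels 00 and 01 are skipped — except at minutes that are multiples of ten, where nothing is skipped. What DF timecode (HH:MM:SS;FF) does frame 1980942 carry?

18:21:37;14

Each 10-minute DF block holds 10 × 60 × 30 − 9 × 2 = 17982 frames. 1980942 ÷ 17982 → 110 full blocks, remainder 2922.
Within the partial block the first minute is 1800 frames and each further minute 1798, so 1 further minute boundary passed. Total skipped labels = 18 × 110 + 2 × 1 = 1982.
Non-drop label index = 1980942 + 1982 = 1982924; at 30 labels/s that is 18:21:37:14, i.e. DF 18:21:37;14.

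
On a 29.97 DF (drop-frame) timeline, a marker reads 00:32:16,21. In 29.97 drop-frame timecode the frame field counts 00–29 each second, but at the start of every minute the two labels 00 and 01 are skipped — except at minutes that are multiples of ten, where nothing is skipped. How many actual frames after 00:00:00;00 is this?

As if non-drop at 30 labels/s: (0 × 3600 + 32 × 60 + 16) × 30 + 21 = 58101.
Minute boundaries passed: 32; those not divisible by 10: 32 − 3 = 29; dropped labels = 2 × 29 = 58.
Actual frame index = 58101 − 58 = 58043.

58043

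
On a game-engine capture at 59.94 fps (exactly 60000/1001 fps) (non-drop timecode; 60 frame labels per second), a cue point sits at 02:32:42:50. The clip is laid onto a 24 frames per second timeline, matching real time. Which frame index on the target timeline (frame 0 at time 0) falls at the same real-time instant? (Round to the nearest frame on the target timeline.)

frame 220128

Source frame index: (2×3600 + 32×60 + 42) × 60 + 50 = 549770.
Real time: 549770 / (60000/1001) = 55031977/6000 s.
Target frame: (55031977/6000) × (24) = 55031977/250 ≈ 220127.908 → 220128.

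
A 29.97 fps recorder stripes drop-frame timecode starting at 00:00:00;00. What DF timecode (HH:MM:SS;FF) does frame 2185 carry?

00:01:12;27

Each 10-minute DF block holds 10 × 60 × 30 − 9 × 2 = 17982 frames. 2185 ÷ 17982 → 0 full blocks, remainder 2185.
Within the partial block the first minute is 1800 frames and each further minute 1798, so 1 further minute boundary passed. Total skipped labels = 18 × 0 + 2 × 1 = 2.
Non-drop label index = 2185 + 2 = 2187; at 30 labels/s that is 00:01:12:27, i.e. DF 00:01:12;27.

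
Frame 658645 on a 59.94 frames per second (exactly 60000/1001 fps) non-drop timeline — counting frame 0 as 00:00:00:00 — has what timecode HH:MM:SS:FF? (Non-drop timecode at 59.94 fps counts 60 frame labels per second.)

658645 ÷ 60 = 10977 full seconds, remainder 25 frames.
10977 s = 3 h 2 min 57 s.
Timecode: 03:02:57:25.

03:02:57:25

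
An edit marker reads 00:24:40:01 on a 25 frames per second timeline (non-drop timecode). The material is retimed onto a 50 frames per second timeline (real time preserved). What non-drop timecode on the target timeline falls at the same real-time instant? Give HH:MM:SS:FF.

00:24:40:02

Source frame index: (0×3600 + 24×60 + 40) × 25 + 1 = 37001.
Real time: 37001 / (25) = 37001/25 s.
Target frame: (37001/25) × (50) = 74002.
At 50 labels/s: frame 74002 → 00:24:40:02.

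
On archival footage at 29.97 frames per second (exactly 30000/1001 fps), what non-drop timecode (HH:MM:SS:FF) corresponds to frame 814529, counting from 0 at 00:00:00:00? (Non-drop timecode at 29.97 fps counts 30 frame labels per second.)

814529 ÷ 30 = 27150 full seconds, remainder 29 frames.
27150 s = 7 h 32 min 30 s.
Timecode: 07:32:30:29.

07:32:30:29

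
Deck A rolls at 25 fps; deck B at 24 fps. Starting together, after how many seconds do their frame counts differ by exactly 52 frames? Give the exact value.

52 seconds

The gap grows by |24 − 25| = 1 frame per second.
Time for a 52-frame gap: 52 ÷ (1) = 52 s.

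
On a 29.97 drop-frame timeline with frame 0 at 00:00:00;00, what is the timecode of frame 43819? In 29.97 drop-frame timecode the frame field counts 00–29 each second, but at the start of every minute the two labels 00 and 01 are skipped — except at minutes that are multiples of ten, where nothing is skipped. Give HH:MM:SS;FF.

Each 10-minute DF block holds 10 × 60 × 30 − 9 × 2 = 17982 frames. 43819 ÷ 17982 → 2 full blocks, remainder 7855.
Within the partial block the first minute is 1800 frames and each further minute 1798, so 4 further minute boundaries passed. Total skipped labels = 18 × 2 + 2 × 4 = 44.
Non-drop label index = 43819 + 44 = 43863; at 30 labels/s that is 00:24:22:03, i.e. DF 00:24:22;03.

00:24:22;03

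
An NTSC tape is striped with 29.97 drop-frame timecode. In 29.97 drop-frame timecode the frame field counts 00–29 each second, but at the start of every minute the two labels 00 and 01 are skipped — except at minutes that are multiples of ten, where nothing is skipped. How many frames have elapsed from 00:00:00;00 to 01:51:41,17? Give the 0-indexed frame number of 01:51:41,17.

As if non-drop at 30 labels/s: (1 × 3600 + 51 × 60 + 41) × 30 + 17 = 201047.
Minute boundaries passed: 111; those not divisible by 10: 111 − 11 = 100; dropped labels = 2 × 100 = 200.
Actual frame index = 201047 − 200 = 200847.

200847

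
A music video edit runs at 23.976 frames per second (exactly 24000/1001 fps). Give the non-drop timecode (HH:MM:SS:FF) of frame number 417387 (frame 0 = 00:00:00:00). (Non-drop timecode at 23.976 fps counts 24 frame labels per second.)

417387 ÷ 24 = 17391 full seconds, remainder 3 frames.
17391 s = 4 h 49 min 51 s.
Timecode: 04:49:51:03.

04:49:51:03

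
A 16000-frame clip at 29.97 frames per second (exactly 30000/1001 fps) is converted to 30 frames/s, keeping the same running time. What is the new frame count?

Target frames = source frames × (target rate / source rate) = 16000 × (30)/(30000/1001) = 16000 × 1001/1000 = 16016.

16016 frames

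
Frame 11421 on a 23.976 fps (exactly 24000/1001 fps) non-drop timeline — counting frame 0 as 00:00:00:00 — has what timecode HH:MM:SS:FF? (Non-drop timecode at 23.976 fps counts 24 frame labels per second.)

11421 ÷ 24 = 475 full seconds, remainder 21 frames.
475 s = 0 h 7 min 55 s.
Timecode: 00:07:55:21.

00:07:55:21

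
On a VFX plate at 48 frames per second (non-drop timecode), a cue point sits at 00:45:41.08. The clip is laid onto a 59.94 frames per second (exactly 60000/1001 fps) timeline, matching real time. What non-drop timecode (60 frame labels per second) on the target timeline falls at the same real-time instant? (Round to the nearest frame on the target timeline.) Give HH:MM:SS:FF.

Source frame index: (0×3600 + 45×60 + 41) × 48 + 8 = 131576.
Real time: 131576 / (48) = 16447/6 s.
Target frame: (16447/6) × (60000/1001) = 164470000/1001 ≈ 164305.694 → 164306.
At 60 labels/s: frame 164306 → 00:45:38:26.

00:45:38:26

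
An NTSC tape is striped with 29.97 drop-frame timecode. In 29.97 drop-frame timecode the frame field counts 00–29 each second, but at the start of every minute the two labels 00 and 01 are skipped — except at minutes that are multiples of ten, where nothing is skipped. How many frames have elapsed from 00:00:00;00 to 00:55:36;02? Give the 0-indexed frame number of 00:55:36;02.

Complete 10-minute blocks: 5, each 17982 frames → 89910.
Remaining 5 whole minutes in the current block: 1800 + 4 × 1798 = 8992 frames.
Within the current minute: 36 × 30 + 2 − 2 = 1080 (labels ;00/;01 skipped at this minute). Total = 89910 + 8992 + 1080 = 99982.

99982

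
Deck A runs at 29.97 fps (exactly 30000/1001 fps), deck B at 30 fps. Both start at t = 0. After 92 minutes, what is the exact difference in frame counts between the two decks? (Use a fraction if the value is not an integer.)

92 min = 5520 s.
A emits 30000/1001 × 5520 = 165600000/1001 frames; B emits 30 × 5520 = 165600.
Difference = 165600/1001 frames (≈ 165.4346); B is ahead of A.

165600/1001 frames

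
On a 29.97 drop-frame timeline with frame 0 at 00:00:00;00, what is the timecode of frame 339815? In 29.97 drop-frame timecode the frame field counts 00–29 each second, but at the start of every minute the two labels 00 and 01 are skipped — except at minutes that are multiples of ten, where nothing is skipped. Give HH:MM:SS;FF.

03:08:58;15

Ten DF minutes hold 17982 frames, so frame 339815 lies in block 18 (frames 323676–341657) with 16139 frames into that block.
The block's first minute is 1800 frames and the rest 1798 each; 16139 frames reaches minute 8, so 18 × 18 + 8 × 2 = 340 labels have been skipped so far.
Adding those back, label number 339815 + 340 = 340155 at 30 labels/s is 11338 s + 15 f = 3 h 8 min 58 s frame 15, i.e. 03:08:58;15.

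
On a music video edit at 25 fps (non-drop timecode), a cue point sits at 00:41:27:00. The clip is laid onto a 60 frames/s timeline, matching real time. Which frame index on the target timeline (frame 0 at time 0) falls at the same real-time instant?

Source frame index: (0×3600 + 41×60 + 27) × 25 + 0 = 62175.
Real time: 62175 / (25) = 2487 s.
Target frame: (2487) × (60) = 149220.

frame 149220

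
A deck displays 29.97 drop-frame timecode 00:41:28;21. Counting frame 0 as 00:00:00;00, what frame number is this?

Complete 10-minute blocks: 4, each 17982 frames → 71928.
Remaining 1 whole minute in the current block: 1800 + 0 × 1798 = 1800 frames.
Within the current minute: 28 × 30 + 21 − 2 = 859 (labels ;00/;01 skipped at this minute). Total = 71928 + 1800 + 859 = 74587.

74587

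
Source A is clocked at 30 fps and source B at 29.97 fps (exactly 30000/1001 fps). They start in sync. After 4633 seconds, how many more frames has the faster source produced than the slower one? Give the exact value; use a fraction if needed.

A emits 30 × 4633 = 138990 frames; B emits 30000/1001 × 4633 = 138990000/1001.
Difference = 138990/1001 frames (≈ 138.8511); B is behind A.

138990/1001 frames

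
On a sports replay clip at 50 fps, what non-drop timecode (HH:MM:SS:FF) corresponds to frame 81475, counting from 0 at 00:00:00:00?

81475 ÷ 50 = 1629 full seconds, remainder 25 frames.
1629 s = 0 h 27 min 9 s.
Timecode: 00:27:09:25.

00:27:09:25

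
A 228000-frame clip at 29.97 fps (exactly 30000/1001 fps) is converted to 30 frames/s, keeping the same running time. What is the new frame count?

228228 frames

Target frames = source frames × (target rate / source rate) = 228000 × (30)/(30000/1001) = 228000 × 1001/1000 = 228228.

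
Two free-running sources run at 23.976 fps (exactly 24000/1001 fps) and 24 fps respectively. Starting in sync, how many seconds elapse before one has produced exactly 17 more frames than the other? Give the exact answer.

The gap grows by |24 − 24000/1001| = 24/1001 frames per second.
Time for a 17-frame gap: 17 ÷ (24/1001) = 17017/24 s.

17017/24 seconds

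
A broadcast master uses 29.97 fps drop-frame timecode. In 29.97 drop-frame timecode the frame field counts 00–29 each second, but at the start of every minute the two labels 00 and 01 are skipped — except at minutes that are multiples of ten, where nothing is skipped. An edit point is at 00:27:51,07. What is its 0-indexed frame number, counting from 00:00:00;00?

Complete 10-minute blocks: 2, each 17982 frames → 35964.
Remaining 7 whole minutes in the current block: 1800 + 6 × 1798 = 12588 frames.
Within the current minute: 51 × 30 + 7 − 2 = 1535 (labels ;00/;01 skipped at this minute). Total = 35964 + 12588 + 1535 = 50087.

50087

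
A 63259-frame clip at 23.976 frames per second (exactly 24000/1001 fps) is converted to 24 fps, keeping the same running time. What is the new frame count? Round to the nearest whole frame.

63322 frames

Frames at target rate = 63259 × (24) / (24000/1001) = 63322259/1000 ≈ 63322.259.
Nearest whole frame: 63322.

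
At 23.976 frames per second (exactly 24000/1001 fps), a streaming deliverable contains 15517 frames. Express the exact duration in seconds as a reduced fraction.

15532517/24000 seconds

Running time = 15517 ÷ (24000/1001) = 15517 × 1001/24000 = 15532517/24000 s.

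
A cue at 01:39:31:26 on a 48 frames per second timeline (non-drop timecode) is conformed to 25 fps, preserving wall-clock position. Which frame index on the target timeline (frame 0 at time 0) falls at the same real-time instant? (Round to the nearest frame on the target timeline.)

frame 149289

Source frame index: (1×3600 + 39×60 + 31) × 48 + 26 = 286634.
Real time: 286634 / (48) = 143317/24 s.
Target frame: (143317/24) × (25) = 3582925/24 ≈ 149288.542 → 149289.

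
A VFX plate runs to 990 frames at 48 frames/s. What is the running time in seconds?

Running time = 990 / (48) = 20.625 s.

20.625 seconds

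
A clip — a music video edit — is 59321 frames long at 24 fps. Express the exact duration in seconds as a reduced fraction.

Running time = 59321 ÷ (24) = 59321 × 1/24 = 59321/24 s.

59321/24 seconds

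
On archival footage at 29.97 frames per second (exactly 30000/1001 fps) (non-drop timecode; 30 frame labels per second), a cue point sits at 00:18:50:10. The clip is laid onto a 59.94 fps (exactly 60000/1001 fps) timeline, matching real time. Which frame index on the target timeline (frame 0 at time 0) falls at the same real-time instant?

Source frame index: (0×3600 + 18×60 + 50) × 30 + 10 = 33910.
Real time: 33910 / (30000/1001) = 3394391/3000 s.
Target frame: (3394391/3000) × (60000/1001) = 67820.

frame 67820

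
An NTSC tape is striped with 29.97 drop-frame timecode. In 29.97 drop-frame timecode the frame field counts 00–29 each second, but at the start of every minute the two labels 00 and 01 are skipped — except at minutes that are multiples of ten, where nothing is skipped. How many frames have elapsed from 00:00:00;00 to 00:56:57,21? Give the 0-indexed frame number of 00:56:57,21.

Complete 10-minute blocks: 5, each 17982 frames → 89910.
Remaining 6 whole minutes in the current block: 1800 + 5 × 1798 = 10790 frames.
Within the current minute: 57 × 30 + 21 − 2 = 1729 (labels ;00/;01 skipped at this minute). Total = 89910 + 10790 + 1729 = 102429.

102429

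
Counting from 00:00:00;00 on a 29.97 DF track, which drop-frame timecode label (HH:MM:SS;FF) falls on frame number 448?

00:00:14;28

Ten DF minutes hold 17982 frames, so frame 448 lies in block 0 (frames 0–17981) with 448 frames into that block.
The block's first minute is 1800 frames and the rest 1798 each; 448 frames reaches minute 0, so 0 × 18 + 0 × 2 = 0 labels have been skipped so far.
Adding those back, label number 448 + 0 = 448 at 30 labels/s is 14 s + 28 f = 0 h 0 min 14 s frame 28, i.e. 00:00:14;28.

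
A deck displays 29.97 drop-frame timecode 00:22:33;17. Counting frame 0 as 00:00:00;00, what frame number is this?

Complete 10-minute blocks: 2, each 17982 frames → 35964.
Remaining 2 whole minutes in the current block: 1800 + 1 × 1798 = 3598 frames.
Within the current minute: 33 × 30 + 17 − 2 = 1005 (labels ;00/;01 skipped at this minute). Total = 35964 + 3598 + 1005 = 40567.

40567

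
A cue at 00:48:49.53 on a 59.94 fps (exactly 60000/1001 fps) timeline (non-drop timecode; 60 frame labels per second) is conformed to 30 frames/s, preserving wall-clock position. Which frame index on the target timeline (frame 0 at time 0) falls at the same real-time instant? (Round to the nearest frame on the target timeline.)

frame 87984

Source frame index: (0×3600 + 48×60 + 49) × 60 + 53 = 175793.
Real time: 175793 / (60000/1001) = 175968793/60000 s.
Target frame: (175968793/60000) × (30) = 175968793/2000 ≈ 87984.397 → 87984.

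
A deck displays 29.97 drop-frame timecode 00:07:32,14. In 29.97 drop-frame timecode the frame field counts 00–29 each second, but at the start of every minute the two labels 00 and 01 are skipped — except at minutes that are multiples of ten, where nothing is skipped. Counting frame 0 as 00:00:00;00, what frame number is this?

13560

As if non-drop at 30 labels/s: (0 × 3600 + 7 × 60 + 32) × 30 + 14 = 13574.
Minute boundaries passed: 7; those not divisible by 10: 7 − 0 = 7; dropped labels = 2 × 7 = 14.
Actual frame index = 13574 − 14 = 13560.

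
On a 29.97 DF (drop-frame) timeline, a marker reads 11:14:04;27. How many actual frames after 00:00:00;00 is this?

1212133

As if non-drop at 30 labels/s: (11 × 3600 + 14 × 60 + 4) × 30 + 27 = 1213347.
Minute boundaries passed: 674; those not divisible by 10: 674 − 67 = 607; dropped labels = 2 × 607 = 1214.
Actual frame index = 1213347 − 1214 = 1212133.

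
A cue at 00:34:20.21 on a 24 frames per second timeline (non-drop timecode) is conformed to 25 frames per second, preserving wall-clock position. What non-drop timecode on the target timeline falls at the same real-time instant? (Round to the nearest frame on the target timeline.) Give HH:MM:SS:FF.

00:34:20:22

Source frame index: (0×3600 + 34×60 + 20) × 24 + 21 = 49461.
Real time: 49461 / (24) = 16487/8 s.
Target frame: (16487/8) × (25) = 412175/8 ≈ 51521.875 → 51522.
At 25 labels/s: frame 51522 → 00:34:20:22.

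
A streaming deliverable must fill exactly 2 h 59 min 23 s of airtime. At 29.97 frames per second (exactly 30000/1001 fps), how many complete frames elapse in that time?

2 h 59 min 23 s = 10763 s.
Frames = 10763 × 30000/1001 = 322890000/1001 ≈ 322567.4326.
Complete frames: 322567.

322567 frames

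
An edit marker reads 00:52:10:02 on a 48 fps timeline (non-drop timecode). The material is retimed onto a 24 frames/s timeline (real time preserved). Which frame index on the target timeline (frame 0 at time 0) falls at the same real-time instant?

Source frame index: (0×3600 + 52×60 + 10) × 48 + 2 = 150242.
Real time: 150242 / (48) = 75121/24 s.
Target frame: (75121/24) × (24) = 75121.

frame 75121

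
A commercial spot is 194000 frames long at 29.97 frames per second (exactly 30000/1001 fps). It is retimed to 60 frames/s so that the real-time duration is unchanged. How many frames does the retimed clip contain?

388388 frames

Target frames = source frames × (target rate / source rate) = 194000 × (60)/(30000/1001) = 194000 × 1001/500 = 388388.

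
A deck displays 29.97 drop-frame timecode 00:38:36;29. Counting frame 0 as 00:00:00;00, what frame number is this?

As if non-drop at 30 labels/s: (0 × 3600 + 38 × 60 + 36) × 30 + 29 = 69509.
Minute boundaries passed: 38; those not divisible by 10: 38 − 3 = 35; dropped labels = 2 × 35 = 70.
Actual frame index = 69509 − 70 = 69439.

69439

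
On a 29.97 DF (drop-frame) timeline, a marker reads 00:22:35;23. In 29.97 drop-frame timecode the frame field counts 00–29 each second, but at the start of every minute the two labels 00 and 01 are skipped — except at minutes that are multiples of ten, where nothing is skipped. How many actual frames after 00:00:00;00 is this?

Complete 10-minute blocks: 2, each 17982 frames → 35964.
Remaining 2 whole minutes in the current block: 1800 + 1 × 1798 = 3598 frames.
Within the current minute: 35 × 30 + 23 − 2 = 1071 (labels ;00/;01 skipped at this minute). Total = 35964 + 3598 + 1071 = 40633.

40633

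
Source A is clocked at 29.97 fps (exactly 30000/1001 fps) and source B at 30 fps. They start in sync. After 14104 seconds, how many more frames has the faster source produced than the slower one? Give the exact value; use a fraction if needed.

A emits 30000/1001 × 14104 = 423120000/1001 frames; B emits 30 × 14104 = 423120.
Difference = 423120/1001 frames (≈ 422.6973); B is ahead of A.

423120/1001 frames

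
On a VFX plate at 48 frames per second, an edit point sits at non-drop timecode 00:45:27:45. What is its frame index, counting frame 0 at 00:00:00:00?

Total seconds to the label: (0 × 3600 + 45 × 60 + 27) = 2727.
Frame index = 2727 × 48 + 45 = 130941.

frame 130941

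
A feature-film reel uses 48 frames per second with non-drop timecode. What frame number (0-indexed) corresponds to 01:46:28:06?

Total seconds to the label: (1 × 3600 + 46 × 60 + 28) = 6388.
Frame index = 6388 × 48 + 6 = 306630.

frame 306630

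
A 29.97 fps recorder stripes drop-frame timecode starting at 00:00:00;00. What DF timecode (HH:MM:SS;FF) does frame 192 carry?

Each 10-minute DF block holds 10 × 60 × 30 − 9 × 2 = 17982 frames. 192 ÷ 17982 → 0 full blocks, remainder 192.
Within the partial block the first minute is 1800 frames and each further minute 1798, so 0 further minute boundaries passed. Total skipped labels = 18 × 0 + 2 × 0 = 0.
Non-drop label index = 192 + 0 = 192; at 30 labels/s that is 00:00:06:12, i.e. DF 00:00:06;12.

00:00:06;12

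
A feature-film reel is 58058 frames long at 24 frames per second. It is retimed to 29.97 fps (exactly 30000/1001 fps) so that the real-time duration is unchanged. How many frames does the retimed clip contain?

Target frames = source frames × (target rate / source rate) = 58058 × (30000/1001)/(24) = 58058 × 1250/1001 = 72500.

72500 frames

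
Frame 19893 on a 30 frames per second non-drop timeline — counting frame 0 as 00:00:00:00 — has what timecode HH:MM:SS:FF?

19893 ÷ 30 = 663 full seconds, remainder 3 frames.
663 s = 0 h 11 min 3 s.
Timecode: 00:11:03:03.

00:11:03:03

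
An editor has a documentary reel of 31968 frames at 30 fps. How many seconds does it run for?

Running time = 31968 / (30) = 1065.6 s.

1065.6 seconds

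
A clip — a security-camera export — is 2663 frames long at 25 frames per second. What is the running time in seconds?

106.52 seconds

Running time = 2663 / (25) = 106.52 s.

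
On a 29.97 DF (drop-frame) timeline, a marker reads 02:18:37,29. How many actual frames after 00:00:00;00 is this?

As if non-drop at 30 labels/s: (2 × 3600 + 18 × 60 + 37) × 30 + 29 = 249539.
Minute boundaries passed: 138; those not divisible by 10: 138 − 13 = 125; dropped labels = 2 × 125 = 250.
Actual frame index = 249539 − 250 = 249289.

249289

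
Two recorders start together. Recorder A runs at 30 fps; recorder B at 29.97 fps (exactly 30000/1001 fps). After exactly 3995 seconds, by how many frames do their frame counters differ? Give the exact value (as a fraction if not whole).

119850/1001 frames

A emits 30 × 3995 = 119850 frames; B emits 30000/1001 × 3995 = 119850000/1001.
Difference = 119850/1001 frames (≈ 119.7303); B is behind A.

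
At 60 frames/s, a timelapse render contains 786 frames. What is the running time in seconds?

13.1 seconds

Running time = 786 / (60) = 13.1 s.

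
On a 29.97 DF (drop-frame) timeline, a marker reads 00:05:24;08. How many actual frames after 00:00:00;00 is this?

As if non-drop at 30 labels/s: (0 × 3600 + 5 × 60 + 24) × 30 + 8 = 9728.
Minute boundaries passed: 5; those not divisible by 10: 5 − 0 = 5; dropped labels = 2 × 5 = 10.
Actual frame index = 9728 − 10 = 9718.

9718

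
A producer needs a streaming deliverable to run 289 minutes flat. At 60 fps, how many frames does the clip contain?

1040400 frames

289 min = 17340 s.
Frames = 17340 × 60 = 1040400.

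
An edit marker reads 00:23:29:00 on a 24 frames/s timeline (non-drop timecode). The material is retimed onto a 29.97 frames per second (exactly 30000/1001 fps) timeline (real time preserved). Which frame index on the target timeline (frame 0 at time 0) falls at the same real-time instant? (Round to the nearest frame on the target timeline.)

Source frame index: (0×3600 + 23×60 + 29) × 24 + 0 = 33816.
Real time: 33816 / (24) = 1409 s.
Target frame: (1409) × (30000/1001) = 42270000/1001 ≈ 42227.772 → 42228.

frame 42228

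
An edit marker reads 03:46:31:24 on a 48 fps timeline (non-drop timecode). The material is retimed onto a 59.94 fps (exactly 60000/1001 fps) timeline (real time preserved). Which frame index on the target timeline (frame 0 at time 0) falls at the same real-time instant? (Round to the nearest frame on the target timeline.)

frame 814675

Source frame index: (3×3600 + 46×60 + 31) × 48 + 24 = 652392.
Real time: 652392 / (48) = 27183/2 s.
Target frame: (27183/2) × (60000/1001) = 62730000/77 ≈ 814675.325 → 814675.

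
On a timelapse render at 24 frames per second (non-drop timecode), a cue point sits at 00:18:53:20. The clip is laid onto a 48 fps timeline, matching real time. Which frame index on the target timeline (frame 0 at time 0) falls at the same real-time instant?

frame 54424

Source frame index: (0×3600 + 18×60 + 53) × 24 + 20 = 27212.
Real time: 27212 / (24) = 6803/6 s.
Target frame: (6803/6) × (48) = 54424.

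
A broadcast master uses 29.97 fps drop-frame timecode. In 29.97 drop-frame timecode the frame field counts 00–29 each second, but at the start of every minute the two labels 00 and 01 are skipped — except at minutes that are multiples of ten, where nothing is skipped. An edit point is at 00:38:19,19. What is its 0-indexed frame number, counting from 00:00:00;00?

68919

As if non-drop at 30 labels/s: (0 × 3600 + 38 × 60 + 19) × 30 + 19 = 68989.
Minute boundaries passed: 38; those not divisible by 10: 38 − 3 = 35; dropped labels = 2 × 35 = 70.
Actual frame index = 68989 − 70 = 68919.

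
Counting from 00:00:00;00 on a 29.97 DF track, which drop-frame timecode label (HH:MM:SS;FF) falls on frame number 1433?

00:00:47;23

Each 10-minute DF block holds 10 × 60 × 30 − 9 × 2 = 17982 frames. 1433 ÷ 17982 → 0 full blocks, remainder 1433.
Within the partial block the first minute is 1800 frames and each further minute 1798, so 0 further minute boundaries passed. Total skipped labels = 18 × 0 + 2 × 0 = 0.
Non-drop label index = 1433 + 0 = 1433; at 30 labels/s that is 00:00:47:23, i.e. DF 00:00:47;23.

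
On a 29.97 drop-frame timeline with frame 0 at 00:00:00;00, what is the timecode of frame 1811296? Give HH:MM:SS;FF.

16:47:17;00

Ten DF minutes hold 17982 frames, so frame 1811296 lies in block 100 (frames 1798200–1816181) with 13096 frames into that block.
The block's first minute is 1800 frames and the rest 1798 each; 13096 frames reaches minute 7, so 100 × 18 + 7 × 2 = 1814 labels have been skipped so far.
Adding those back, label number 1811296 + 1814 = 1813110 at 30 labels/s is 60437 s + 0 f = 16 h 47 min 17 s frame 0, i.e. 16:47:17;00.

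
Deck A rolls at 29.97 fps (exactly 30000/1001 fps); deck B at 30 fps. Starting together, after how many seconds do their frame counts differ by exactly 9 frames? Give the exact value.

300.3 seconds

The gap grows by |30 − 30000/1001| = 30/1001 frames per second.
Time for a 9-frame gap: 9 ÷ (30/1001) = 300.3 s.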